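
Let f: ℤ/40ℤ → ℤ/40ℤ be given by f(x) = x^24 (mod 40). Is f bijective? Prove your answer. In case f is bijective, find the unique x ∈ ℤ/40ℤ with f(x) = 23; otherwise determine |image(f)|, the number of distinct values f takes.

f(1) = 1^24 = 1.
f(3): Repeated squaring mod 40: 3^1 ≡ 3, 3^2 ≡ 3² = 9, 3^4 ≡ 9² = 81 ≡ 1, 3^8 ≡ 1² = 1, 3^16 ≡ 1² = 1. Since 24 = 16 + 8, 3^24 ≡ 1·1: 1·1 = 1. So 3^24 ≡ 1 (mod 40).
So f(1) = f(3) = 1 while 1 ≠ 3, hence f is not injective, hence not bijective.
Since f is not bijective, we determine |image(f)|. Computing x^24 mod 40 for each x (by repeated squaring, reducing mod 40 at every step), the values f(0), f(1), …, f(39) are: 0, 1, 16, 1, 16, 25, 16, 1, 16, 1, 0, 1, 16, 1, 16, 25, 16, 1, 16, 1, 0, 1, 16, 1, 16, 25, 16, 1, 16, 1, 0, 1, 16, 1, 16, 25, 16, 1, 16, 1.
The distinct values are {0, 1, 16, 25}; there are 4 of them.

4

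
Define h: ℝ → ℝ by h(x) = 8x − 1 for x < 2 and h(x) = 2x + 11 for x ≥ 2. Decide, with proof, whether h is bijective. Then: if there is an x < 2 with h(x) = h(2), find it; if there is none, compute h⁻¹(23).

6

Both pieces are strictly increasing (slopes 8 and 2), so each is injective on its own interval.
The left piece maps (−∞, 2) onto (−∞, 15); the right piece maps [2, ∞) onto [15, ∞).
Since 15 = 15, the images partition ℝ: h is injective and surjective, hence bijective.
Because the two images are disjoint, no x < 2 has h(x) = h(2), so we compute h⁻¹(23): 23 lies in [15, ∞), so solve 2x + 11 = 23: x = (23 − 11)/2 = 6.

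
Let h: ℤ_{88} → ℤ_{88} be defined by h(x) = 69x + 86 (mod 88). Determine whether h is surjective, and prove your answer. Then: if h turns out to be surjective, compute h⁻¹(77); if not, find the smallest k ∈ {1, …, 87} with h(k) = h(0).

By definition, surjectivity means every element of the codomain has a preimage under h.
Since gcd(69, 88) = 1, 69 is invertible modulo 88. Euclid's algorithm: 88 = 1·69 + 19, 69 = 3·19 + 12, 19 = 1·12 + 7, 12 = 1·7 + 5, 7 = 1·5 + 2, 5 = 2·2 + 1; back-substituting gives 1 = 37·69 − 29·88, so 69⁻¹ ≡ 37 (mod 88).
For any y ∈ ℤ_{88}, x = 37(y − 86) mod 88 satisfies h(x) = 69·37(y − 86) + 86 ≡ y (since 69·37 ≡ 1 mod 88). So every y has a preimage.
So h is surjective.
Since h is surjective, we compute h⁻¹(77): solve 69x + 86 ≡ 77 (mod 88), i.e. 69x ≡ 79 (mod 88).
Multiplying by 69⁻¹ = 37 gives x ≡ 37·79 = 2923 = 33·88 + 19 ≡ 19 (mod 88).
Check: h(19) = 69·19 + 86 = 1397 = 15·88 + 77 ≡ 77 (mod 88).

19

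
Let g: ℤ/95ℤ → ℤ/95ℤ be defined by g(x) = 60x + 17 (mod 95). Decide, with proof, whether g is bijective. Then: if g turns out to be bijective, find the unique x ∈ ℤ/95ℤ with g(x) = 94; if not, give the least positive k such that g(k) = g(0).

We have gcd(60, 95) = 5 > 1. Taking a = 0 and b = 19: g(0) = 17 and g(19) = 60·19 + 17 = 1157 ≡ 17 (mod 95).
So g(0) = g(19) while 0 ≠ 19, thus g is not injective, hence not bijective.
Since g is not bijective, we find the least positive k with g(k) = g(0): this means 60k ≡ 0 (mod 95), i.e. 95 ∣ 60k. Since gcd(60, 95) = 5, dividing through by 5 this holds exactly when 19 ∣ 12k, and as gcd(12, 19) = 1, exactly when 19 ∣ k.
The smallest positive such k is 19.

19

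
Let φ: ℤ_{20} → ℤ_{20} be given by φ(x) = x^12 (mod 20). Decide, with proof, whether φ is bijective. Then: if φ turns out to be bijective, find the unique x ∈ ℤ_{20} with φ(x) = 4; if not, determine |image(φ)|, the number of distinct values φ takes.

4

φ(1) = 1^12 = 1.
φ(3): Repeated squaring mod 20: 3^1 ≡ 3, 3^2 ≡ 3² = 9, 3^4 ≡ 9² = 81 ≡ 1, 3^8 ≡ 1² = 1. Since 12 = 8 + 4, 3^12 ≡ 1·1: 1·1 = 1. So 3^12 ≡ 1 (mod 20).
So φ(1) = φ(3) = 1 while 1 ≠ 3, so φ is not injective, hence not bijective.
Since φ is not bijective, we determine |image(φ)|. Computing x^12 mod 20 for each x (by repeated squaring, reducing mod 20 at every step), the values φ(0), φ(1), …, φ(19) are: 0, 1, 16, 1, 16, 5, 16, 1, 16, 1, 0, 1, 16, 1, 16, 5, 16, 1, 16, 1.
The distinct values are {0, 1, 5, 16}; there are 4 of them.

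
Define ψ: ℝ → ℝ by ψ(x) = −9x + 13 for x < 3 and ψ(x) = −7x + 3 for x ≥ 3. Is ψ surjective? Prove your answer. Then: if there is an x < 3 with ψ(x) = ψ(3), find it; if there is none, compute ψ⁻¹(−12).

Both pieces are strictly decreasing (slopes −9 and −7), so each is injective on its own interval.
The left piece maps (−∞, 3) onto (−14, ∞); the right piece maps [3, ∞) onto (−∞, −18].
The union (−14, ∞) ∪ (−∞, −18] omits the interval between −14 and −18; in particular −14 has no preimage. So ψ is not surjective.
Because the two images are disjoint, no x < 3 has ψ(x) = ψ(3), so we compute ψ⁻¹(−12): −12 lies in (−14, ∞), so solve −9x + 13 = −12: x = (−12 − 13)/(−9) = 25/9.

25/9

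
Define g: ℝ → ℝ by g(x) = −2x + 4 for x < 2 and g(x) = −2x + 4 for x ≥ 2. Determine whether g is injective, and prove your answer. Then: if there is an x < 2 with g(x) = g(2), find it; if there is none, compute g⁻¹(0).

2

Both pieces are strictly decreasing (slopes −2 and −2), so each is injective on its own interval.
The left piece maps (−∞, 2) onto (0, ∞); the right piece maps [2, ∞) onto (−∞, 0].
These images are disjoint, so no value is attained by both pieces. So g is injective.
Because the two images are disjoint, no x < 2 has g(x) = g(2), so we compute g⁻¹(0): 0 lies in (−∞, 0], so solve −2x + 4 = 0: x = (0 − 4)/(−2) = 2.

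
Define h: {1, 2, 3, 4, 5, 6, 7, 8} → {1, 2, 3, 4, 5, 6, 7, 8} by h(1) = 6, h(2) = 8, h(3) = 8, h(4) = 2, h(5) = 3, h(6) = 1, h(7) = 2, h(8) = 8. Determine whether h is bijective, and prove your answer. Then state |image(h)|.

5

h(2) = 8 = h(3) with 2 ≠ 3, so h is not injective, hence not bijective.
The image of h is {1, 2, 3, 6, 8}, which has 5 elements.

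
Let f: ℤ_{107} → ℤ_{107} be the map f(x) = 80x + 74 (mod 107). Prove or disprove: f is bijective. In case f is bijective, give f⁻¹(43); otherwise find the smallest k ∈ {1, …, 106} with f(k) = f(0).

Suppose f(s) = f(t) in ℤ_{107}. Then 80s + 74 ≡ 80t + 74 (mod 107), thus 80(s − t) ≡ 0 (mod 107).
Since gcd(80, 107) = 1, 80 is invertible modulo 107, hence s − t ≡ 0 (mod 107), i.e. s = t.
We now compute 80⁻¹ mod 107 explicitly. Euclid's algorithm: 107 = 1·80 + 27, 80 = 2·27 + 26, 27 = 1·26 + 1; back-substituting gives 1 = 103·80 − 77·107, so 80⁻¹ ≡ 103 (mod 107).
For any y ∈ ℤ_{107}, x = 103(y − 74) mod 107 satisfies f(x) = 80·103(y − 74) + 74 ≡ y (since 80·103 ≡ 1 mod 107). So every y has a preimage.
Thus f is bijective.
Since f is bijective, we find f⁻¹(43): we need 80x ≡ 43 − 74 ≡ 76 (mod 107). Using 80⁻¹ = 103: x ≡ 103·76 = 7828 = 73·107 + 17, so x = 17.
Check: f(17) = 80·17 + 74 = 1434 = 13·107 + 43 ≡ 43 (mod 107).

17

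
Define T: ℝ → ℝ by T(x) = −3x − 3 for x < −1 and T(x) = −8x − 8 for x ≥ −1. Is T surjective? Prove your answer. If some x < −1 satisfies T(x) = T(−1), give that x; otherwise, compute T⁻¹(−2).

-3/4

Both pieces are strictly decreasing (slopes −3 and −8), so each is injective on its own interval.
The left piece maps (−∞, −1) onto (0, ∞); the right piece maps [−1, ∞) onto (−∞, 0].
These images together cover ℝ, so T is surjective.
Because the two images are disjoint, no x < −1 has T(x) = T(−1), so we compute T⁻¹(−2): −2 lies in (−∞, 0], so solve −8x − 8 = −2: x = (−2 + 8)/(−8) = −3/4.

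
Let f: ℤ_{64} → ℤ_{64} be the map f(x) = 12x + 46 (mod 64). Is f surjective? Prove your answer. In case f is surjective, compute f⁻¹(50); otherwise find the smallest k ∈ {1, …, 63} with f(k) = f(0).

16

Since gcd(12, 64) = 4, we have 12x ≡ 0 (mod 4) for all x, so f(x) ≡ 2 (mod 4).
But 0 ≢ 2 (mod 4), so 0 ∈ ℤ_{64} has no preimage. Therefore f is not surjective.
Since f is not surjective, we find the least positive k with f(k) = f(0): this means 12k ≡ 0 (mod 64), i.e. 64 ∣ 12k. Since gcd(12, 64) = 4, dividing through by 4 this holds exactly when 16 ∣ 3k, and as gcd(3, 16) = 1, exactly when 16 ∣ k.
The smallest positive such k is 16.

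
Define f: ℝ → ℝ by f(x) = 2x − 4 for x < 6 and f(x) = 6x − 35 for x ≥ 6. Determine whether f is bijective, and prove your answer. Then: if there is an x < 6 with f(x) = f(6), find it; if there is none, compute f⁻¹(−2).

5/2

Both pieces are strictly increasing (slopes 2 and 6), so each is injective on its own interval.
The left piece maps (−∞, 6) onto (−∞, 8); the right piece maps [6, ∞) onto [1, ∞).
These images overlap. In particular f(6) = 1 (right piece), and solving 2x − 4 = 1 on the left piece gives x = 5/2 < 6.
So f(5/2) = f(6) with 5/2 ≠ 6, and f is not injective, hence not bijective. This x = 5/2 is the requested value below 6.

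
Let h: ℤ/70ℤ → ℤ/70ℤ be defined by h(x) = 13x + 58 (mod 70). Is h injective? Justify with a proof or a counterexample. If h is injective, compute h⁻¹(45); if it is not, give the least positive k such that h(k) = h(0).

Suppose h(x_1) = h(x_2) in ℤ/70ℤ. Then 13x_1 + 58 ≡ 13x_2 + 58 (mod 70), thus 13(x_1 − x_2) ≡ 0 (mod 70).
Since gcd(13, 70) = 1, 13 is invertible modulo 70, therefore x_1 − x_2 ≡ 0 (mod 70), i.e. x_1 = x_2.
Hence h is injective.
We now compute 13⁻¹ mod 70 explicitly. Euclid's algorithm: 70 = 5·13 + 5, 13 = 2·5 + 3, 5 = 1·3 + 2, 3 = 1·2 + 1; back-substituting gives 1 = 27·13 − 5·70, so 13⁻¹ ≡ 27 (mod 70).
Since h is injective, we find h⁻¹(45): we need 13x ≡ 45 − 58 ≡ 57 (mod 70). Using 13⁻¹ = 27: x ≡ 27·57 = 1539 = 21·70 + 69, so x = 69.
Check: h(69) = 13·69 + 58 = 955 = 13·70 + 45 ≡ 45 (mod 70).

69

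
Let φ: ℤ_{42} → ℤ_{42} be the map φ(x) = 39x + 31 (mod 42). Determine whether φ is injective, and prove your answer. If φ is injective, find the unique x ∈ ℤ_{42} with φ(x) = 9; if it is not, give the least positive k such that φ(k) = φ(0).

14

We have gcd(39, 42) = 3 > 1. Taking a = 0 and b = 14: φ(0) = 31 and φ(14) = 39·14 + 31 = 577 ≡ 31 (mod 42).
So φ(0) = φ(14) while 0 ≠ 14, thus φ is not injective.
Since φ is not injective, we find the least positive k with φ(k) = φ(0): this means 39k ≡ 0 (mod 42), i.e. 42 ∣ 39k. Since gcd(39, 42) = 3, dividing through by 3 this holds exactly when 14 ∣ 13k, and as gcd(13, 14) = 1, exactly when 14 ∣ k.
The smallest positive such k is 14.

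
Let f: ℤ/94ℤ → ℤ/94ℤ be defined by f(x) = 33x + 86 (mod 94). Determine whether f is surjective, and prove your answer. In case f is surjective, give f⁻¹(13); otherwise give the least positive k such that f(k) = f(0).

69

Since gcd(33, 94) = 1, 33 is invertible modulo 94. Euclid's algorithm: 94 = 2·33 + 28, 33 = 1·28 + 5, 28 = 5·5 + 3, 5 = 1·3 + 2, 3 = 1·2 + 1; back-substituting gives 1 = 57·33 − 20·94, so 33⁻¹ ≡ 57 (mod 94).
Then y ↦ 57(y − 86) is a two-sided inverse to f, so every y ∈ ℤ/94ℤ has a preimage.
Therefore f is surjective.
Since f is surjective, we compute f⁻¹(13): solve 33x + 86 ≡ 13 (mod 94), i.e. 33x ≡ 21 (mod 94).
Multiplying by 33⁻¹ = 57 gives x ≡ 57·21 = 1197 = 12·94 + 69 ≡ 69 (mod 94).
Check: f(69) = 33·69 + 86 = 2363 = 25·94 + 13 ≡ 13 (mod 94).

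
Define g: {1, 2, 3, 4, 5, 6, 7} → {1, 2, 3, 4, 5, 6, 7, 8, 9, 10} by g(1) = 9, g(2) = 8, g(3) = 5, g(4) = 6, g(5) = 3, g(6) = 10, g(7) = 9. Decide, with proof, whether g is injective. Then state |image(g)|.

g(1) = 9 = g(7) with 1 ≠ 7, so g is not injective.
The image of g is {3, 5, 6, 8, 9, 10}, which has 6 elements.

6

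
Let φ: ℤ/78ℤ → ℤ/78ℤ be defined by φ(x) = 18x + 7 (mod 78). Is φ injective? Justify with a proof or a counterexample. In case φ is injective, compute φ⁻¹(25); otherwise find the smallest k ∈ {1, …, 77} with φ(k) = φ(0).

13

We have gcd(18, 78) = 6 > 1. Taking s = 0 and t = 13: φ(0) = 7 and φ(13) = 18·13 + 7 = 241 ≡ 7 (mod 78).
So φ(0) = φ(13) while 0 ≠ 13, thus φ is not injective.
Since φ is not injective, we find the least positive k with φ(k) = φ(0): this means 18k ≡ 0 (mod 78), i.e. 78 ∣ 18k. Since gcd(18, 78) = 6, dividing through by 6 this holds exactly when 13 ∣ 3k, and as gcd(3, 13) = 1, exactly when 13 ∣ k.
The smallest positive such k is 13.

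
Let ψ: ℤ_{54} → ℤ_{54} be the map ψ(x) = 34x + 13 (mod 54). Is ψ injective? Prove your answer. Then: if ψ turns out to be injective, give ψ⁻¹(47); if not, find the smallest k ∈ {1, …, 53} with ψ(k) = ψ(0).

27

We have gcd(34, 54) = 2 > 1. Taking u = 0 and v = 27: ψ(0) = 13 and ψ(27) = 34·27 + 13 = 931 ≡ 13 (mod 54).
So ψ(0) = ψ(27) while 0 ≠ 27, thus ψ is not injective.
Since ψ is not injective, we find the least positive k with ψ(k) = ψ(0): this means 34k ≡ 0 (mod 54), i.e. 54 ∣ 34k. Since gcd(34, 54) = 2, dividing through by 2 this holds exactly when 27 ∣ 17k, and as gcd(17, 27) = 1, exactly when 27 ∣ k.
The smallest positive such k is 27.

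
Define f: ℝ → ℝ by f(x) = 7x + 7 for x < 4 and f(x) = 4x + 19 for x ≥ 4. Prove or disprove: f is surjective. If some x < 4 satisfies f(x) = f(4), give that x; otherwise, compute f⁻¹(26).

19/7

Both pieces are strictly increasing (slopes 7 and 4), so each is injective on its own interval.
The left piece maps (−∞, 4) onto (−∞, 35); the right piece maps [4, ∞) onto [35, ∞).
These images together cover ℝ, so f is surjective.
Because the two images are disjoint, no x < 4 has f(x) = f(4), so we compute f⁻¹(26): 26 lies in (−∞, 35), so solve 7x + 7 = 26: x = (26 − 7)/7 = 19/7.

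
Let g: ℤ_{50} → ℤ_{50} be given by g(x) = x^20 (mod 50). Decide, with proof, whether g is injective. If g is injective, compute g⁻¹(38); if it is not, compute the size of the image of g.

g(1) = 1^20 = 1.
g(3): Repeated squaring mod 50: 3^1 ≡ 3, 3^2 ≡ 3² = 9, 3^4 ≡ 9² = 81 ≡ 31, 3^8 ≡ 31² = 961 ≡ 11, 3^16 ≡ 11² = 121 ≡ 21. Since 20 = 16 + 4, 3^20 ≡ 21·31: 21·31 = 651 ≡ 1. So 3^20 ≡ 1 (mod 50).
So g(1) = g(3) = 1 while 1 ≠ 3, therefore g is not injective.
Since g is not injective, we determine |image(g)|. Computing x^20 mod 50 for each x (by repeated squaring, reducing mod 50 at every step), the values g(0), g(1), …, g(49) are: 0, 1, 26, 1, 26, 25, 26, 1, 26, 1, 0, 1, 26, 1, 26, 25, 26, 1, 26, 1, 0, 1, 26, 1, 26, 25, 26, 1, 26, 1, 0, 1, 26, 1, 26, 25, 26, 1, 26, 1, 0, 1, 26, 1, 26, 25, 26, 1, 26, 1.
The distinct values are {0, 1, 25, 26}; there are 4 of them.

4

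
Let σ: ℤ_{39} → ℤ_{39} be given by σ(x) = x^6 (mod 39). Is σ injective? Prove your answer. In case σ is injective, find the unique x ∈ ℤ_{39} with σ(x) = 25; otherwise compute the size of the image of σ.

6

σ(1) = 1^6 = 1.
σ(4): Repeated squaring mod 39: 4^1 ≡ 4, 4^2 ≡ 4² = 16, 4^4 ≡ 16² = 256 ≡ 22. Since 6 = 4 + 2, 4^6 ≡ 22·16: 22·16 = 352 ≡ 1. So 4^6 ≡ 1 (mod 39).
So σ(1) = σ(4) = 1 while 1 ≠ 4, thus σ is not injective.
Since σ is not injective, we determine |image(σ)|. Computing x^6 mod 39 for each x (by repeated squaring, reducing mod 39 at every step), the values σ(0), σ(1), …, σ(38) are: 0, 1, 25, 27, 1, 25, 12, 25, 25, 27, 1, 25, 27, 13, 1, 12, 1, 1, 12, 25, 25, 12, 1, 1, 12, 1, 13, 27, 25, 1, 27, 25, 25, 12, 25, 1, 27, 25, 1.
The distinct values are {0, 1, 12, 13, 25, 27}; there are 6 of them.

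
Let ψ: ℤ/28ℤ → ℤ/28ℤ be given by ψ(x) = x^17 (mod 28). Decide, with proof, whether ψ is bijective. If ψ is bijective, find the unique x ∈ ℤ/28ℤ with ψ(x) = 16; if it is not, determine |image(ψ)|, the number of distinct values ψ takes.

21

ψ(0) = 0^17 = 0.
ψ(14): Repeated squaring mod 28: 14^1 ≡ 14, 14^2 ≡ 14² = 196 ≡ 0, 14^4 ≡ 0² = 0, 14^8 ≡ 0² = 0, 14^16 ≡ 0² = 0. Since 17 = 16 + 1, 14^17 ≡ 0·14: 0·14 = 0. So 14^17 ≡ 0 (mod 28).
So ψ(0) = ψ(14) = 0 while 0 ≠ 14, hence ψ is not injective, hence not bijective.
Since ψ is not bijective, we determine |image(ψ)|. Computing x^17 mod 28 for each x (by repeated squaring, reducing mod 28 at every step), the values ψ(0), ψ(1), …, ψ(27) are: 0, 1, 4, 19, 16, 17, 20, 7, 8, 25, 12, 23, 24, 13, 0, 15, 4, 5, 16, 3, 20, 21, 8, 11, 12, 9, 24, 27.
The distinct values are {0, 1, 3, 4, 5, 7, 8, 9, 11, 12, 13, 15, 16, 17, 19, 20, 21, 23, 24, 25, 27}; there are 21 of them.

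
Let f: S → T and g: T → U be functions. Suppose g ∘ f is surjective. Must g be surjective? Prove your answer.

surjective

Let c ∈ U. Since g ∘ f is surjective, some a ∈ S has g(f(a)) = c. Then b = f(a) ∈ T satisfies g(b) = c. So g is surjective.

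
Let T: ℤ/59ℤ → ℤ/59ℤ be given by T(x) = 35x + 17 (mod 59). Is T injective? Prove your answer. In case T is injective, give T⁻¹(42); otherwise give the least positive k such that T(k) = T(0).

26

Suppose T(u) = T(v) in ℤ/59ℤ. Then 35u + 17 ≡ 35v + 17 (mod 59), hence 35(u − v) ≡ 0 (mod 59).
Since gcd(35, 59) = 1, 35 is invertible modulo 59, so u − v ≡ 0 (mod 59), i.e. u = v.
So T is injective.
We now compute 35⁻¹ mod 59 explicitly. Euclid's algorithm: 59 = 1·35 + 24, 35 = 1·24 + 11, 24 = 2·11 + 2, 11 = 5·2 + 1; back-substituting gives 1 = 27·35 − 16·59, so 35⁻¹ ≡ 27 (mod 59).
Since T is injective, we compute T⁻¹(42): solve 35x + 17 ≡ 42 (mod 59), i.e. 35x ≡ 25 (mod 59).
Multiplying by 35⁻¹ = 27 gives x ≡ 27·25 = 675 = 11·59 + 26 ≡ 26 (mod 59).
Check: T(26) = 35·26 + 17 = 927 = 15·59 + 42 ≡ 42 (mod 59).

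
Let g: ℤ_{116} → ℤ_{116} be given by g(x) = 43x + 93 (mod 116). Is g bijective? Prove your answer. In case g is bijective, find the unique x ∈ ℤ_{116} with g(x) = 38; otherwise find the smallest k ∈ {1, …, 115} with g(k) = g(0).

If g(u) = g(v), then 43u ≡ 43v (mod 116). Because gcd(43, 116) = 1, we may cancel 43 to get u ≡ v (mod 116).
We now compute 43⁻¹ mod 116 explicitly. Euclid's algorithm: 116 = 2·43 + 30, 43 = 1·30 + 13, 30 = 2·13 + 4, 13 = 3·4 + 1; back-substituting gives 1 = 27·43 − 10·116, so 43⁻¹ ≡ 27 (mod 116).
Then y ↦ 27(y − 93) is a two-sided inverse to g, so every y ∈ ℤ_{116} has a preimage.
Thus g is bijective.
Since g is bijective, we find g⁻¹(38): we need 43x ≡ 38 − 93 ≡ 61 (mod 116). Using 43⁻¹ = 27: x ≡ 27·61 = 1647 = 14·116 + 23, so x = 23.
Check: g(23) = 43·23 + 93 = 1082 = 9·116 + 38 ≡ 38 (mod 116).

23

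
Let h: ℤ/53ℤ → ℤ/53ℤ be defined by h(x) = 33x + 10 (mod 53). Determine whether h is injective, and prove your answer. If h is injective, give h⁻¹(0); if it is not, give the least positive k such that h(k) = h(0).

Recall: h is injective when h(u) = h(v) forces u = v.
If h(u) = h(v), then 33u ≡ 33v (mod 53). Because gcd(33, 53) = 1, we may cancel 33 to get u ≡ v (mod 53).
Therefore h is injective.
We now compute 33⁻¹ mod 53 explicitly. Euclid's algorithm: 53 = 1·33 + 20, 33 = 1·20 + 13, 20 = 1·13 + 7, 13 = 1·7 + 6, 7 = 1·6 + 1; back-substituting gives 1 = 45·33 − 28·53, so 33⁻¹ ≡ 45 (mod 53).
Since h is injective, we find h⁻¹(0): we need 33x ≡ 0 − 10 ≡ 43 (mod 53). Using 33⁻¹ = 45: x ≡ 45·43 = 1935 = 36·53 + 27, so x = 27.
Check: h(27) = 33·27 + 10 = 901 = 17·53 + 0 ≡ 0 (mod 53).

27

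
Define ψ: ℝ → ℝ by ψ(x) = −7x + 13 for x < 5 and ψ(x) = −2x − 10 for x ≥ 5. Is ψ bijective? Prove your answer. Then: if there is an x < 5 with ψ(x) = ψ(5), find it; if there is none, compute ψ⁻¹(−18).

Both pieces are strictly decreasing (slopes −7 and −2), so each is injective on its own interval.
The left piece maps (−∞, 5) onto (−22, ∞); the right piece maps [5, ∞) onto (−∞, −20].
These images overlap. In particular ψ(5) = −20 (right piece), and solving −7x + 13 = −20 on the left piece gives x = 33/7 < 5.
So ψ(33/7) = ψ(5) with 33/7 ≠ 5, and ψ is not injective, hence not bijective. This x = 33/7 is the requested value below 5.

33/7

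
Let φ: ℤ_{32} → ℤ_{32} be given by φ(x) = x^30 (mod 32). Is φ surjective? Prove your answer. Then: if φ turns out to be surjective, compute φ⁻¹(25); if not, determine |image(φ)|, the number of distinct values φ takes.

5

φ(0) = 0^30 = 0.
φ(2): Repeated squaring mod 32: 2^1 ≡ 2, 2^2 ≡ 2² = 4, 2^4 ≡ 4² = 16, 2^8 ≡ 16² = 256 ≡ 0, 2^16 ≡ 0² = 0. Since 30 = 16 + 8 + 4 + 2, 2^30 ≡ 0·0·16·4: 0·0 = 0, then 0·16 = 0, then 0·4 = 0. So 2^30 ≡ 0 (mod 32).
So φ(0) = φ(2) = 0 while 0 ≠ 2, thus φ is not injective.
A non-injective map from the 32-element set ℤ_{32} to itself takes at most 31 distinct values, so it cannot be surjective. Hence φ is not surjective.
Since φ is not surjective, we determine |image(φ)|. Computing x^30 mod 32 for each x (by repeated squaring, reducing mod 32 at every step), the values φ(0), φ(1), …, φ(31) are: 0, 1, 0, 25, 0, 9, 0, 17, 0, 17, 0, 9, 0, 25, 0, 1, 0, 1, 0, 25, 0, 9, 0, 17, 0, 17, 0, 9, 0, 25, 0, 1.
The distinct values are {0, 1, 9, 17, 25}; there are 5 of them.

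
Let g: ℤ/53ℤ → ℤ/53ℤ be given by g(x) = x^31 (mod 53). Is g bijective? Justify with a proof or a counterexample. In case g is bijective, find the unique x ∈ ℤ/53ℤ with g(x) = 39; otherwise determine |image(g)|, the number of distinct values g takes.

Since 53 is prime, the nonzero elements of ℤ/53ℤ form a cyclic group of order 52.
As gcd(31, 52) = 1, raising to the 31st power is a bijection on this group: if s^31 ≡ t^31 then (st^{−1})^31 = 1, and the only element of order dividing gcd(31, 52) = 1 is 1, so s = t.
With g(0) = 0 this makes g injective on all of ℤ/53ℤ, hence bijective (finite equal-size domain and codomain). In particular g is bijective.
Since g is bijective, we find the preimage of 39. The inverse of x ↦ x^31 on (ℤ/53ℤ)^× is x ↦ x^47, because 31·47 = 1457 = 28·52 + 1 ≡ 1 (mod 52) and x^{52} = 1 for x ≠ 0 (Fermat). So g⁻¹(39) = 39^47 mod 53.
Repeated squaring mod 53: 39^1 ≡ 39, 39^2 ≡ 39² = 1521 ≡ 37, 39^4 ≡ 37² = 1369 ≡ 44, 39^8 ≡ 44² = 1936 ≡ 28, 39^16 ≡ 28² = 784 ≡ 42, 39^32 ≡ 42² = 1764 ≡ 15. Since 47 = 32 + 8 + 4 + 2 + 1, 39^47 ≡ 15·28·44·37·39: 15·28 = 420 ≡ 49, then 49·44 = 2156 ≡ 36, then 36·37 = 1332 ≡ 7, then 7·39 = 273 ≡ 8. So 39^47 ≡ 8 (mod 53).
Hence g⁻¹(39) = 8.

8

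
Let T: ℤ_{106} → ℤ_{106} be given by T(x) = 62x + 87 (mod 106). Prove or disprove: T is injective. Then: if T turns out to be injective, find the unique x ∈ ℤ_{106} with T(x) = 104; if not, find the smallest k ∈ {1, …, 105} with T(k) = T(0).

53

We have gcd(62, 106) = 2 > 1. Taking s = 0 and t = 53: T(0) = 87 and T(53) = 62·53 + 87 = 3373 ≡ 87 (mod 106).
So T(0) = T(53) while 0 ≠ 53, hence T is not injective.
Since T is not injective, we find the least positive k with T(k) = T(0): this means 62k ≡ 0 (mod 106), i.e. 106 ∣ 62k. Since gcd(62, 106) = 2, dividing through by 2 this holds exactly when 53 ∣ 31k, and as gcd(31, 53) = 1, exactly when 53 ∣ k.
The smallest positive such k is 53.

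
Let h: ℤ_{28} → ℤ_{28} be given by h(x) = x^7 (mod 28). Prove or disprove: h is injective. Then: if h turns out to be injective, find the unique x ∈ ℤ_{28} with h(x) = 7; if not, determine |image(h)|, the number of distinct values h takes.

h(0) = 0^7 = 0.
h(14): Repeated squaring mod 28: 14^1 ≡ 14, 14^2 ≡ 14² = 196 ≡ 0, 14^4 ≡ 0² = 0. Since 7 = 4 + 2 + 1, 14^7 ≡ 0·0·14: 0·0 = 0, then 0·14 = 0. So 14^7 ≡ 0 (mod 28).
So h(0) = h(14) = 0 while 0 ≠ 14, so h is not injective.
Since h is not injective, we determine |image(h)|. Computing x^7 mod 28 for each x (by repeated squaring, reducing mod 28 at every step), the values h(0), h(1), …, h(27) are: 0, 1, 16, 3, 4, 5, 20, 7, 8, 9, 24, 11, 12, 13, 0, 15, 16, 17, 4, 19, 20, 21, 8, 23, 24, 25, 12, 27.
The distinct values are {0, 1, 3, 4, 5, 7, 8, 9, 11, 12, 13, 15, 16, 17, 19, 20, 21, 23, 24, 25, 27}; there are 21 of them.

21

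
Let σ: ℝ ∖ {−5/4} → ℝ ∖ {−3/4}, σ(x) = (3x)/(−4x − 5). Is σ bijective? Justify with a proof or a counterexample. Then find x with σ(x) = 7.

Suppose σ(u) = σ(v). Cross-multiplying: (3u)(−4v − 5) = (3v)(−4u − 5).
Expanding both sides and cancelling the symmetric terms leaves −15·(u − v) = 0. Since −15 ≠ 0, u = v. Therefore σ is injective.
For any y ≠ −3/4, solving y(−4x − 5) = 3x for x gives a well-defined x ≠ −5/4. So σ is surjective.
Thus σ is bijective.
Solving σ(x) = 7: cross-multiplying gives 3x = 7(−4x − 5), which rearranges to 31x = −35, so x = −35/31.

-35/31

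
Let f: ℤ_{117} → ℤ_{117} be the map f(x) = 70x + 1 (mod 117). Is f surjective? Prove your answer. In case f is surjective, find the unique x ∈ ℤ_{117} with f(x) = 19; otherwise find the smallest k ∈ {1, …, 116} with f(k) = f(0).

By definition, surjectivity means every element of the codomain has a preimage under f.
Since gcd(70, 117) = 1, 70 is invertible modulo 117. Euclid's algorithm: 117 = 1·70 + 47, 70 = 1·47 + 23, 47 = 2·23 + 1; back-substituting gives 1 = 112·70 − 67·117, so 70⁻¹ ≡ 112 (mod 117).
Then y ↦ 112(y − 1) is a two-sided inverse to f, so every y ∈ ℤ_{117} has a preimage.
Therefore f is surjective.
Since f is surjective, we compute f⁻¹(19): solve 70x + 1 ≡ 19 (mod 117), i.e. 70x ≡ 18 (mod 117).
Multiplying by 70⁻¹ = 112 gives x ≡ 112·18 = 2016 = 17·117 + 27 ≡ 27 (mod 117).
Check: f(27) = 70·27 + 1 = 1891 = 16·117 + 19 ≡ 19 (mod 117).

27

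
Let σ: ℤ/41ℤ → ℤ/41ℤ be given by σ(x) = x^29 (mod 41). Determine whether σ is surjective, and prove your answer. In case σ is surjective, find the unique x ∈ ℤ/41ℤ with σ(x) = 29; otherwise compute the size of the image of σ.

11

Since 41 is prime, the nonzero elements of ℤ/41ℤ form a cyclic group of order 40.
As gcd(29, 40) = 1, raising to the 29th power is a bijection on this group: if s^29 ≡ t^29 then (st^{−1})^29 = 1, and the only element of order dividing gcd(29, 40) = 1 is 1, so s = t.
With σ(0) = 0 this makes σ injective on all of ℤ/41ℤ, hence bijective (finite equal-size domain and codomain). In particular σ is surjective.
Since σ is surjective, we find the preimage of 29. The inverse of x ↦ x^29 on (ℤ/41ℤ)^× is x ↦ x^29, because 29·29 = 841 = 21·40 + 1 ≡ 1 (mod 40) and x^{40} = 1 for x ≠ 0 (Fermat). So σ⁻¹(29) = 29^29 mod 41.
Repeated squaring mod 41: 29^1 ≡ 29, 29^2 ≡ 29² = 841 ≡ 21, 29^4 ≡ 21² = 441 ≡ 31, 29^8 ≡ 31² = 961 ≡ 18, 29^16 ≡ 18² = 324 ≡ 37. Since 29 = 16 + 8 + 4 + 1, 29^29 ≡ 37·18·31·29: 37·18 = 666 ≡ 10, then 10·31 = 310 ≡ 23, then 23·29 = 667 ≡ 11. So 29^29 ≡ 11 (mod 41).
Hence σ⁻¹(29) = 11.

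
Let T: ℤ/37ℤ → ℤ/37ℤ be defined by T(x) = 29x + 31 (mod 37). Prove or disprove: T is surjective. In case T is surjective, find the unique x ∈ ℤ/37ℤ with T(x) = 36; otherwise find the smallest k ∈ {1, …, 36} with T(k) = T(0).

Since gcd(29, 37) = 1, 29 is invertible modulo 37. Euclid's algorithm: 37 = 1·29 + 8, 29 = 3·8 + 5, 8 = 1·5 + 3, 5 = 1·3 + 2, 3 = 1·2 + 1; back-substituting gives 1 = 23·29 − 18·37, so 29⁻¹ ≡ 23 (mod 37).
Then y ↦ 23(y − 31) is a two-sided inverse to T, so every y ∈ ℤ/37ℤ has a preimage.
So T is surjective.
Since T is surjective, we find T⁻¹(36): we need 29x ≡ 36 − 31 ≡ 5 (mod 37). Using 29⁻¹ = 23: x ≡ 23·5 = 115 = 3·37 + 4, so x = 4.
Check: T(4) = 29·4 + 31 = 147 = 3·37 + 36 ≡ 36 (mod 37).

4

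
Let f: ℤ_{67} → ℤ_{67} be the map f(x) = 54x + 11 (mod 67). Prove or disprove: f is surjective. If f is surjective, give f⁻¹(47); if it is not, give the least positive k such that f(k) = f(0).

Since gcd(54, 67) = 1, 54 is invertible modulo 67. Euclid's algorithm: 67 = 1·54 + 13, 54 = 4·13 + 2, 13 = 6·2 + 1; back-substituting gives 1 = 36·54 − 29·67, so 54⁻¹ ≡ 36 (mod 67).
For any y ∈ ℤ_{67}, x = 36(y − 11) mod 67 satisfies f(x) = 54·36(y − 11) + 11 ≡ y (since 54·36 ≡ 1 mod 67). So every y has a preimage.
Thus f is surjective.
Since f is surjective, we find f⁻¹(47): we need 54x ≡ 47 − 11 ≡ 36 (mod 67). Using 54⁻¹ = 36: x ≡ 36·36 = 1296 = 19·67 + 23, so x = 23.
Check: f(23) = 54·23 + 11 = 1253 = 18·67 + 47 ≡ 47 (mod 67).

23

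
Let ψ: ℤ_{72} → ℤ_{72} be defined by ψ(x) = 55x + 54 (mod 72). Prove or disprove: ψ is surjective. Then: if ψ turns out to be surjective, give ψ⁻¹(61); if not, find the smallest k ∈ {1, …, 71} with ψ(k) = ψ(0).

25

Since gcd(55, 72) = 1, 55 is invertible modulo 72. Euclid's algorithm: 72 = 1·55 + 17, 55 = 3·17 + 4, 17 = 4·4 + 1; back-substituting gives 1 = 55·55 − 42·72, so 55⁻¹ ≡ 55 (mod 72).
Then y ↦ 55(y − 54) is a two-sided inverse to ψ, so every y ∈ ℤ_{72} has a preimage.
So ψ is surjective.
Since ψ is surjective, we find ψ⁻¹(61): we need 55x ≡ 61 − 54 ≡ 7 (mod 72). Using 55⁻¹ = 55: x ≡ 55·7 = 385 = 5·72 + 25, so x = 25.
Check: ψ(25) = 55·25 + 54 = 1429 = 19·72 + 61 ≡ 61 (mod 72).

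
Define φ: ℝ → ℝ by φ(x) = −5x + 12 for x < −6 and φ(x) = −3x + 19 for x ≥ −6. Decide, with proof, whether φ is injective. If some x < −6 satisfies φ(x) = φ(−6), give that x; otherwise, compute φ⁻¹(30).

Both pieces are strictly decreasing (slopes −5 and −3), so each is injective on its own interval.
The left piece maps (−∞, −6) onto (42, ∞); the right piece maps [−6, ∞) onto (−∞, 37].
These images are disjoint, so no value is attained by both pieces. So φ is injective.
Because the two images are disjoint, no x < −6 has φ(x) = φ(−6), so we compute φ⁻¹(30): 30 lies in (−∞, 37], so solve −3x + 19 = 30: x = (30 − 19)/(−3) = −11/3.

-11/3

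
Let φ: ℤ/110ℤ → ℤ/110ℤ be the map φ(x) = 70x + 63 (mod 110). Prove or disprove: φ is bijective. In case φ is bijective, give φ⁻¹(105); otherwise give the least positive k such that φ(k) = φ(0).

11

Recall that φ is injective when φ(u) = φ(v) forces u = v.
We have gcd(70, 110) = 10 > 1. Taking u = 0 and v = 11: φ(0) = 63 and φ(11) = 70·11 + 63 = 833 ≡ 63 (mod 110).
So φ(0) = φ(11) while 0 ≠ 11, thus φ is not injective, hence not bijective.
Since φ is not bijective, we find the least positive k with φ(k) = φ(0): this means 70k ≡ 0 (mod 110), i.e. 110 ∣ 70k. Since gcd(70, 110) = 10, dividing through by 10 this holds exactly when 11 ∣ 7k, and as gcd(7, 11) = 1, exactly when 11 ∣ k.
The smallest positive such k is 11.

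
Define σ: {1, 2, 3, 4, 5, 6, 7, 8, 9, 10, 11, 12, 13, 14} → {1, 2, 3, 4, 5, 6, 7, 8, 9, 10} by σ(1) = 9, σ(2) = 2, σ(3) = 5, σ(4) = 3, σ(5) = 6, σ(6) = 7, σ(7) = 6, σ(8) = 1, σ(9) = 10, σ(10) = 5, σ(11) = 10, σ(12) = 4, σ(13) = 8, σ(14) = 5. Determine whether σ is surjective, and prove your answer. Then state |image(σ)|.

Every element of the codomain has a preimage: 1 = σ(8), 2 = σ(2), 3 = σ(4), 4 = σ(12), 5 = σ(3), 6 = σ(5), 7 = σ(6), 8 = σ(13), 9 = σ(1), 10 = σ(9).
So σ is surjective.
The image of σ is {1, 2, 3, 4, 5, 6, 7, 8, 9, 10}, which has 10 elements.

10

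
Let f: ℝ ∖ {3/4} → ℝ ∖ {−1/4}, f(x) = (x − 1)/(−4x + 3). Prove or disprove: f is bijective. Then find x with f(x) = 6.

19/25

Suppose f(s) = f(t). Cross-multiplying: (s − 1)(−4t + 3) = (t − 1)(−4s + 3).
Expanding both sides and cancelling the symmetric terms leaves −1·(s − t) = 0. Since −1 ≠ 0, s = t. Thus f is injective.
For any y ≠ −1/4, solving y(−4x + 3) = x − 1 for x gives a well-defined x ≠ 3/4. So f is surjective.
Thus f is bijective.
Solving f(x) = 6: cross-multiplying gives x − 1 = 6(−4x + 3), which rearranges to 25x = 19, so x = 19/25.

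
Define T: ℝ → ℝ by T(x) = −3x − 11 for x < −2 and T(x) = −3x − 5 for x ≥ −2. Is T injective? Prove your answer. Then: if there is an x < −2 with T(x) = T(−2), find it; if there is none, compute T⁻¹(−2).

Both pieces are strictly decreasing (slopes −3 and −3), so each is injective on its own interval.
The left piece maps (−∞, −2) onto (−5, ∞); the right piece maps [−2, ∞) onto (−∞, 1].
These images overlap. In particular T(−2) = 1 (right piece), and solving −3x − 11 = 1 on the left piece gives x = −4 < −2.
So T(−4) = T(−2) with −4 ≠ −2, and T is not injective. This x = −4 is the requested value below −2.

-4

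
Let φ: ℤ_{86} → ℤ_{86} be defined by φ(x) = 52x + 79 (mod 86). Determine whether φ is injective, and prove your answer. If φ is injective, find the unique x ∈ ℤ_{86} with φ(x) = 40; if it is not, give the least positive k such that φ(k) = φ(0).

Recall that φ is injective when φ(x_1) = φ(x_2) forces x_1 = x_2.
We have gcd(52, 86) = 2 > 1. Taking x_1 = 0 and x_2 = 43: φ(0) = 79 and φ(43) = 52·43 + 79 = 2315 ≡ 79 (mod 86).
So φ(0) = φ(43) while 0 ≠ 43, so φ is not injective.
Since φ is not injective, we find the least positive k with φ(k) = φ(0): this means 52k ≡ 0 (mod 86), i.e. 86 ∣ 52k. Since gcd(52, 86) = 2, dividing through by 2 this holds exactly when 43 ∣ 26k, and as gcd(26, 43) = 1, exactly when 43 ∣ k.
The smallest positive such k is 43.

43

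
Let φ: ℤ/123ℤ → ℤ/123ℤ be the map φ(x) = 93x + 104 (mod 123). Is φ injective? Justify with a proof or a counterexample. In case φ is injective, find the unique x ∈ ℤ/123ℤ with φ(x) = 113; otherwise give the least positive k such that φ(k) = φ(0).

41

We have gcd(93, 123) = 3 > 1. Taking u = 0 and v = 41: φ(0) = 104 and φ(41) = 93·41 + 104 = 3917 ≡ 104 (mod 123).
So φ(0) = φ(41) while 0 ≠ 41, hence φ is not injective.
Since φ is not injective, we find the least positive k with φ(k) = φ(0): this means 93k ≡ 0 (mod 123), i.e. 123 ∣ 93k. Since gcd(93, 123) = 3, dividing through by 3 this holds exactly when 41 ∣ 31k, and as gcd(31, 41) = 1, exactly when 41 ∣ k.
The smallest positive such k is 41.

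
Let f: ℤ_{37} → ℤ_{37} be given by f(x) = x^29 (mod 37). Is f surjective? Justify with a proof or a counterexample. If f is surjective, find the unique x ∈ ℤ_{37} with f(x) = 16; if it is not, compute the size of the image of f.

Since 37 is prime, the nonzero elements of ℤ_{37} form a cyclic group of order 36.
As gcd(29, 36) = 1, raising to the 29th power is a bijection on this group: if x_1^29 ≡ x_2^29 then (x_1x_2^{−1})^29 = 1, and the only element of order dividing gcd(29, 36) = 1 is 1, so x_1 = x_2.
With f(0) = 0 this makes f injective on all of ℤ_{37}, hence bijective (finite equal-size domain and codomain). In particular f is surjective.
Since f is surjective, we find the preimage of 16. The inverse of x ↦ x^29 on (ℤ_{37})^× is x ↦ x^5, because 29·5 = 145 = 4·36 + 1 ≡ 1 (mod 36) and x^{36} = 1 for x ≠ 0 (Fermat). So f⁻¹(16) = 16^5 mod 37.
Repeated squaring mod 37: 16^1 ≡ 16, 16^2 ≡ 16² = 256 ≡ 34, 16^4 ≡ 34² = 1156 ≡ 9. Since 5 = 4 + 1, 16^5 ≡ 9·16: 9·16 = 144 ≡ 33. So 16^5 ≡ 33 (mod 37).
Hence f⁻¹(16) = 33.

33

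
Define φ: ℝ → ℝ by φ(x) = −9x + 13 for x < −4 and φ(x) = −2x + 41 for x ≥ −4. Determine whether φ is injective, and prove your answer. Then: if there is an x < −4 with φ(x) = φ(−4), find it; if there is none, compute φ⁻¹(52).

-13/3

Both pieces are strictly decreasing (slopes −9 and −2), so each is injective on its own interval.
The left piece maps (−∞, −4) onto (49, ∞); the right piece maps [−4, ∞) onto (−∞, 49].
These images are disjoint, so no value is attained by both pieces. Hence φ is injective.
Because the two images are disjoint, no x < −4 has φ(x) = φ(−4), so we compute φ⁻¹(52): 52 lies in (49, ∞), so solve −9x + 13 = 52: x = (52 − 13)/(−9) = −13/3.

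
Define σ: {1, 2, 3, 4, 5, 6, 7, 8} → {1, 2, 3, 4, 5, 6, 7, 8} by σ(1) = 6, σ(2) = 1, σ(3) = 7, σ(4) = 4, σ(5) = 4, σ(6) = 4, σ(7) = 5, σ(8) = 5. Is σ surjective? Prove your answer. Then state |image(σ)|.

No element maps to 2, so σ is not surjective.
The image of σ is {1, 4, 5, 6, 7}, which has 5 elements.

5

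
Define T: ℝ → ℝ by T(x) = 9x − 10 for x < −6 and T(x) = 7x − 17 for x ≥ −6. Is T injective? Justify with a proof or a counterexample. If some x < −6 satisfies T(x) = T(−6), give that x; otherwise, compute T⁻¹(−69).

Both pieces are strictly increasing (slopes 9 and 7), so each is injective on its own interval.
The left piece maps (−∞, −6) onto (−∞, −64); the right piece maps [−6, ∞) onto [−59, ∞).
These images are disjoint, so no value is attained by both pieces. Thus T is injective.
Because the two images are disjoint, no x < −6 has T(x) = T(−6), so we compute T⁻¹(−69): −69 lies in (−∞, −64), so solve 9x − 10 = −69: x = (−69 + 10)/9 = −59/9.

-59/9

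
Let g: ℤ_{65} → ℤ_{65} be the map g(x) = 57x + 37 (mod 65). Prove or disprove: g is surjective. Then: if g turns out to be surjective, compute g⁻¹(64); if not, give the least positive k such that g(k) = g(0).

Since gcd(57, 65) = 1, 57 is invertible modulo 65. Euclid's algorithm: 65 = 1·57 + 8, 57 = 7·8 + 1; back-substituting gives 1 = 8·57 − 7·65, so 57⁻¹ ≡ 8 (mod 65).
Then y ↦ 8(y − 37) is a two-sided inverse to g, so every y ∈ ℤ_{65} has a preimage.
So g is surjective.
Since g is surjective, we find g⁻¹(64): we need 57x ≡ 64 − 37 ≡ 27 (mod 65). Using 57⁻¹ = 8: x ≡ 8·27 = 216 = 3·65 + 21, so x = 21.
Check: g(21) = 57·21 + 37 = 1234 = 18·65 + 64 ≡ 64 (mod 65).

21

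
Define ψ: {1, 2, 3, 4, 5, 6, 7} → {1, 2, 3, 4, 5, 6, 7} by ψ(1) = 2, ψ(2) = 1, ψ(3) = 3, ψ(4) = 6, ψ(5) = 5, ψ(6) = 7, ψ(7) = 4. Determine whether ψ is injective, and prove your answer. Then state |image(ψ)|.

The values ψ(1), …, ψ(7) are 2, 1, 3, 6, 5, 7, 4 — all distinct.
So ψ(s) = ψ(t) only when s = t, and ψ is injective.
The image of ψ is {1, 2, 3, 4, 5, 6, 7}, which has 7 elements.

7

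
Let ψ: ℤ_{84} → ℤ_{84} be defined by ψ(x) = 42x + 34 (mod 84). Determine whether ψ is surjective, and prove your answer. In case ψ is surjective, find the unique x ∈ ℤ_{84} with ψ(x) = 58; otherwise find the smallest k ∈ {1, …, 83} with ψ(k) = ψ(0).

2

Recall: ψ is surjective if every y in the codomain equals ψ(x) for some x in the domain.
Since gcd(42, 84) = 42, we have 42x ≡ 0 (mod 42) for all x, so ψ(x) ≡ 34 (mod 42).
But 0 ≢ 34 (mod 42), so 0 ∈ ℤ_{84} has no preimage. Hence ψ is not surjective.
Since ψ is not surjective, we find the least positive k with ψ(k) = ψ(0): this means 42k ≡ 0 (mod 84), i.e. 84 ∣ 42k. Since gcd(42, 84) = 42, dividing through by 42 this holds exactly when 2 ∣ k.
The smallest positive such k is 2.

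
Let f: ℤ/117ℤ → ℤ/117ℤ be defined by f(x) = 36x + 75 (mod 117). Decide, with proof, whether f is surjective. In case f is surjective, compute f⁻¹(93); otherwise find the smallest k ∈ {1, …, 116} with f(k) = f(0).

13

Since gcd(36, 117) = 9, we have 36x ≡ 0 (mod 9) for all x, so f(x) ≡ 3 (mod 9).
But 0 ≢ 3 (mod 9), so 0 ∈ ℤ/117ℤ has no preimage. Thus f is not surjective.
Since f is not surjective, we find the least positive k with f(k) = f(0): this means 36k ≡ 0 (mod 117), i.e. 117 ∣ 36k. Since gcd(36, 117) = 9, dividing through by 9 this holds exactly when 13 ∣ 4k, and as gcd(4, 13) = 1, exactly when 13 ∣ k.
The smallest positive such k is 13.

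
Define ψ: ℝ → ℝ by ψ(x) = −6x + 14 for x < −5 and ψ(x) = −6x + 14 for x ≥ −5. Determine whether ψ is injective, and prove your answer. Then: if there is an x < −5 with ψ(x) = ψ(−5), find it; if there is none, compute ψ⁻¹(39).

Both pieces are strictly decreasing (slopes −6 and −6), so each is injective on its own interval.
The left piece maps (−∞, −5) onto (44, ∞); the right piece maps [−5, ∞) onto (−∞, 44].
These images are disjoint, so no value is attained by both pieces. So ψ is injective.
Because the two images are disjoint, no x < −5 has ψ(x) = ψ(−5), so we compute ψ⁻¹(39): 39 lies in (−∞, 44], so solve −6x + 14 = 39: x = (39 − 14)/(−6) = −25/6.

-25/6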